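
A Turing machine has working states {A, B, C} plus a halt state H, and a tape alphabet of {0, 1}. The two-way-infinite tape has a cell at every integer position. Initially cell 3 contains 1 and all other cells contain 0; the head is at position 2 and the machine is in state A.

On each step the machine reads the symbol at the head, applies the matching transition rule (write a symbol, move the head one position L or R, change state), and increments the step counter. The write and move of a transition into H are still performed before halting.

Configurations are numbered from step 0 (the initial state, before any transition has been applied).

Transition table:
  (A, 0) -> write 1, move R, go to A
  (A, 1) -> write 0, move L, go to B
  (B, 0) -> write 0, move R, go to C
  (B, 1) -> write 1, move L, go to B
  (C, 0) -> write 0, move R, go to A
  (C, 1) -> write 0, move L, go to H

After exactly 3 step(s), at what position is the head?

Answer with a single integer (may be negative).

Answer: 1

Derivation:
Step 1: in state A at pos 2, read 0 -> (A,0)->write 1,move R,goto A. Now: state=A, head=3, tape[1..4]=0110 (head:   ^)
Step 2: in state A at pos 3, read 1 -> (A,1)->write 0,move L,goto B. Now: state=B, head=2, tape[1..4]=0100 (head:  ^)
Step 3: in state B at pos 2, read 1 -> (B,1)->write 1,move L,goto B. Now: state=B, head=1, tape[0..4]=00100 (head:  ^)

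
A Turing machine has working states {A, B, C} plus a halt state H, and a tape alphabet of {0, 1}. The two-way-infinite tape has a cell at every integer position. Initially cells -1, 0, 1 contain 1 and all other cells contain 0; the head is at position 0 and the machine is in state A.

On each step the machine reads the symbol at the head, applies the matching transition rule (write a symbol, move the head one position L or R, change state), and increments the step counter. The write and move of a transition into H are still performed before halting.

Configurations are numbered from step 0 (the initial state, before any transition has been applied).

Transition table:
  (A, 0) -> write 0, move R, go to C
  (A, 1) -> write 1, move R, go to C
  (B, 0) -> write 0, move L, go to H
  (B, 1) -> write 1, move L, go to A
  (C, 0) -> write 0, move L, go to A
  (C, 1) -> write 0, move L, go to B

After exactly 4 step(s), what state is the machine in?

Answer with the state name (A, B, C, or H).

Step 1: in state A at pos 0, read 1 -> (A,1)->write 1,move R,goto C. Now: state=C, head=1, tape[-2..2]=01110 (head:    ^)
Step 2: in state C at pos 1, read 1 -> (C,1)->write 0,move L,goto B. Now: state=B, head=0, tape[-2..2]=01100 (head:   ^)
Step 3: in state B at pos 0, read 1 -> (B,1)->write 1,move L,goto A. Now: state=A, head=-1, tape[-2..2]=01100 (head:  ^)
Step 4: in state A at pos -1, read 1 -> (A,1)->write 1,move R,goto C. Now: state=C, head=0, tape[-2..2]=01100 (head:   ^)

Answer: C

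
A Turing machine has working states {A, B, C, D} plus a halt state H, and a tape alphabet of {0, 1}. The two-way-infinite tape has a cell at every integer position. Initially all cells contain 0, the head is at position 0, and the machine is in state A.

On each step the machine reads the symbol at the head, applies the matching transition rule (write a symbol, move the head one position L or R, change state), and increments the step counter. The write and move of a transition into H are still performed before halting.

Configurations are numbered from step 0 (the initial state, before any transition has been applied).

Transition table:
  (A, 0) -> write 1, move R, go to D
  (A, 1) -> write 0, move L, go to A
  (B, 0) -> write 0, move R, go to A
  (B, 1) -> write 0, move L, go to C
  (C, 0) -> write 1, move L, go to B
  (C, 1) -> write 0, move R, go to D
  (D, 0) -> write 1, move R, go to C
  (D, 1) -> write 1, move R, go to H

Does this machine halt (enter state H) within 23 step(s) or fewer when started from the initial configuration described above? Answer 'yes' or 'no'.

Step 1: in state A at pos 0, read 0 -> (A,0)->write 1,move R,goto D. Now: state=D, head=1, tape[-1..2]=0100 (head:   ^)
Step 2: in state D at pos 1, read 0 -> (D,0)->write 1,move R,goto C. Now: state=C, head=2, tape[-1..3]=01100 (head:    ^)
Step 3: in state C at pos 2, read 0 -> (C,0)->write 1,move L,goto B. Now: state=B, head=1, tape[-1..3]=01110 (head:   ^)
Step 4: in state B at pos 1, read 1 -> (B,1)->write 0,move L,goto C. Now: state=C, head=0, tape[-1..3]=01010 (head:  ^)
Step 5: in state C at pos 0, read 1 -> (C,1)->write 0,move R,goto D. Now: state=D, head=1, tape[-1..3]=00010 (head:   ^)
Step 6: in state D at pos 1, read 0 -> (D,0)->write 1,move R,goto C. Now: state=C, head=2, tape[-1..3]=00110 (head:    ^)
Step 7: in state C at pos 2, read 1 -> (C,1)->write 0,move R,goto D. Now: state=D, head=3, tape[-1..4]=001000 (head:     ^)
Step 8: in state D at pos 3, read 0 -> (D,0)->write 1,move R,goto C. Now: state=C, head=4, tape[-1..5]=0010100 (head:      ^)
Step 9: in state C at pos 4, read 0 -> (C,0)->write 1,move L,goto B. Now: state=B, head=3, tape[-1..5]=0010110 (head:     ^)
Step 10: in state B at pos 3, read 1 -> (B,1)->write 0,move L,goto C. Now: state=C, head=2, tape[-1..5]=0010010 (head:    ^)
Step 11: in state C at pos 2, read 0 -> (C,0)->write 1,move L,goto B. Now: state=B, head=1, tape[-1..5]=0011010 (head:   ^)
Step 12: in state B at pos 1, read 1 -> (B,1)->write 0,move L,goto C. Now: state=C, head=0, tape[-1..5]=0001010 (head:  ^)
Step 13: in state C at pos 0, read 0 -> (C,0)->write 1,move L,goto B. Now: state=B, head=-1, tape[-2..5]=00101010 (head:  ^)
Step 14: in state B at pos -1, read 0 -> (B,0)->write 0,move R,goto A. Now: state=A, head=0, tape[-2..5]=00101010 (head:   ^)
Step 15: in state A at pos 0, read 1 -> (A,1)->write 0,move L,goto A. Now: state=A, head=-1, tape[-2..5]=00001010 (head:  ^)
Step 16: in state A at pos -1, read 0 -> (A,0)->write 1,move R,goto D. Now: state=D, head=0, tape[-2..5]=01001010 (head:   ^)
Step 17: in state D at pos 0, read 0 -> (D,0)->write 1,move R,goto C. Now: state=C, head=1, tape[-2..5]=01101010 (head:    ^)
Step 18: in state C at pos 1, read 0 -> (C,0)->write 1,move L,goto B. Now: state=B, head=0, tape[-2..5]=01111010 (head:   ^)
Step 19: in state B at pos 0, read 1 -> (B,1)->write 0,move L,goto C. Now: state=C, head=-1, tape[-2..5]=01011010 (head:  ^)
Step 20: in state C at pos -1, read 1 -> (C,1)->write 0,move R,goto D. Now: state=D, head=0, tape[-2..5]=00011010 (head:   ^)
Step 21: in state D at pos 0, read 0 -> (D,0)->write 1,move R,goto C. Now: state=C, head=1, tape[-2..5]=00111010 (head:    ^)
Step 22: in state C at pos 1, read 1 -> (C,1)->write 0,move R,goto D. Now: state=D, head=2, tape[-2..5]=00101010 (head:     ^)
Step 23: in state D at pos 2, read 1 -> (D,1)->write 1,move R,goto H. Now: state=H, head=3, tape[-2..5]=00101010 (head:      ^)
State H reached at step 23; 23 <= 23 -> yes

Answer: yes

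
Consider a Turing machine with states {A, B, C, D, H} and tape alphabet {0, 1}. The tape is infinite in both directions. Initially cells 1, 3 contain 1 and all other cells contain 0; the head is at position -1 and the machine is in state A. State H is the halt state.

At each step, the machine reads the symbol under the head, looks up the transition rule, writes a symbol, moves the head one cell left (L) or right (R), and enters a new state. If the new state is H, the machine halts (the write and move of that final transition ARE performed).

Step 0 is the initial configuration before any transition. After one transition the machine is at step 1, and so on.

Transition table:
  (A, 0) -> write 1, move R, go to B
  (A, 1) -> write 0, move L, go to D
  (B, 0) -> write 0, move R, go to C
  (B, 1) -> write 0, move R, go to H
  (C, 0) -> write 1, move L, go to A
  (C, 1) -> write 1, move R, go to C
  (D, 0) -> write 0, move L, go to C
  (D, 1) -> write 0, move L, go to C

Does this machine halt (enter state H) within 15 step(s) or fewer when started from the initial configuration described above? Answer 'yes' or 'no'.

Answer: yes

Derivation:
Step 1: in state A at pos -1, read 0 -> (A,0)->write 1,move R,goto B. Now: state=B, head=0, tape[-2..4]=0101010 (head:   ^)
Step 2: in state B at pos 0, read 0 -> (B,0)->write 0,move R,goto C. Now: state=C, head=1, tape[-2..4]=0101010 (head:    ^)
Step 3: in state C at pos 1, read 1 -> (C,1)->write 1,move R,goto C. Now: state=C, head=2, tape[-2..4]=0101010 (head:     ^)
Step 4: in state C at pos 2, read 0 -> (C,0)->write 1,move L,goto A. Now: state=A, head=1, tape[-2..4]=0101110 (head:    ^)
Step 5: in state A at pos 1, read 1 -> (A,1)->write 0,move L,goto D. Now: state=D, head=0, tape[-2..4]=0100110 (head:   ^)
Step 6: in state D at pos 0, read 0 -> (D,0)->write 0,move L,goto C. Now: state=C, head=-1, tape[-2..4]=0100110 (head:  ^)
Step 7: in state C at pos -1, read 1 -> (C,1)->write 1,move R,goto C. Now: state=C, head=0, tape[-2..4]=0100110 (head:   ^)
Step 8: in state C at pos 0, read 0 -> (C,0)->write 1,move L,goto A. Now: state=A, head=-1, tape[-2..4]=0110110 (head:  ^)
Step 9: in state A at pos -1, read 1 -> (A,1)->write 0,move L,goto D. Now: state=D, head=-2, tape[-3..4]=00010110 (head:  ^)
Step 10: in state D at pos -2, read 0 -> (D,0)->write 0,move L,goto C. Now: state=C, head=-3, tape[-4..4]=000010110 (head:  ^)
Step 11: in state C at pos -3, read 0 -> (C,0)->write 1,move L,goto A. Now: state=A, head=-4, tape[-5..4]=0010010110 (head:  ^)
Step 12: in state A at pos -4, read 0 -> (A,0)->write 1,move R,goto B. Now: state=B, head=-3, tape[-5..4]=0110010110 (head:   ^)
Step 13: in state B at pos -3, read 1 -> (B,1)->write 0,move R,goto H. Now: state=H, head=-2, tape[-5..4]=0100010110 (head:    ^)
State H reached at step 13; 13 <= 15 -> yes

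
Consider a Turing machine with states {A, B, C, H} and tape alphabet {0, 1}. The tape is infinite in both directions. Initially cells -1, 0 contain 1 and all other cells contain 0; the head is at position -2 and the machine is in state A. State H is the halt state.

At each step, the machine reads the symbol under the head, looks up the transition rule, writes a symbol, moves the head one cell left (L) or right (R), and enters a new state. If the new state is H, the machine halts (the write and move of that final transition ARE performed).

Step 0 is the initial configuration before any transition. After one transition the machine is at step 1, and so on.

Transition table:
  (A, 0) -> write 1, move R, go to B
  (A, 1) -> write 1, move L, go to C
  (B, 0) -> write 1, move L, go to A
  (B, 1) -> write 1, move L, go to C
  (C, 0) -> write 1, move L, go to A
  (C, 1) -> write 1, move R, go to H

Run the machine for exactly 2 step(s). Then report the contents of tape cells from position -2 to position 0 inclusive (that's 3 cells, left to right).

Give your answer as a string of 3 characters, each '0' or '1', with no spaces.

Step 1: in state A at pos -2, read 0 -> (A,0)->write 1,move R,goto B. Now: state=B, head=-1, tape[-3..1]=01110 (head:   ^)
Step 2: in state B at pos -1, read 1 -> (B,1)->write 1,move L,goto C. Now: state=C, head=-2, tape[-3..1]=01110 (head:  ^)

Answer: 111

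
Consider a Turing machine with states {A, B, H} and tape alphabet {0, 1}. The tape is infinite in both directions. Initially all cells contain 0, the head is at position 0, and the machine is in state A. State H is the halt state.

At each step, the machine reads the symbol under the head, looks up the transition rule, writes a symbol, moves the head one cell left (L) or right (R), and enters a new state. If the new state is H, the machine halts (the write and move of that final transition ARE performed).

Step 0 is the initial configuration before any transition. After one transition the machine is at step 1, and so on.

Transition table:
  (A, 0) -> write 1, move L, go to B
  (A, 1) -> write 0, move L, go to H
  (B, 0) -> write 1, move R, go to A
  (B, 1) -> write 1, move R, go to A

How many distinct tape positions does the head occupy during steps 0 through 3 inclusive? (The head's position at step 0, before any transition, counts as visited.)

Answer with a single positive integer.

Step 1: in state A at pos 0, read 0 -> (A,0)->write 1,move L,goto B. Now: state=B, head=-1, tape[-2..1]=0010 (head:  ^)
Step 2: in state B at pos -1, read 0 -> (B,0)->write 1,move R,goto A. Now: state=A, head=0, tape[-2..1]=0110 (head:   ^)
Step 3: in state A at pos 0, read 1 -> (A,1)->write 0,move L,goto H. Now: state=H, head=-1, tape[-2..1]=0100 (head:  ^)
Head positions at steps 0..3: starting at 0, distinct positions visited = {-1, 0} -> 2 position(s)

Answer: 2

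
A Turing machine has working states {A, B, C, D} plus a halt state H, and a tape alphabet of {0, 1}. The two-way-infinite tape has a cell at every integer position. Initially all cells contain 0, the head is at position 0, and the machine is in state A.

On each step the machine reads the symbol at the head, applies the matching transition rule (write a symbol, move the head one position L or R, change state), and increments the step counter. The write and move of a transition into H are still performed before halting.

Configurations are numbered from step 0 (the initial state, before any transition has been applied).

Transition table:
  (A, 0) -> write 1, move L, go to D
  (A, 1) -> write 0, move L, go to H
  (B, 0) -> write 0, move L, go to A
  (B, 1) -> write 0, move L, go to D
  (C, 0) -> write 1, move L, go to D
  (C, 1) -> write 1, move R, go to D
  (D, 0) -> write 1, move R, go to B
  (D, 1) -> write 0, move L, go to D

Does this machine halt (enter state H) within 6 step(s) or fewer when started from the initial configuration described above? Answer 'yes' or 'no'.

Step 1: in state A at pos 0, read 0 -> (A,0)->write 1,move L,goto D. Now: state=D, head=-1, tape[-2..1]=0010 (head:  ^)
Step 2: in state D at pos -1, read 0 -> (D,0)->write 1,move R,goto B. Now: state=B, head=0, tape[-2..1]=0110 (head:   ^)
Step 3: in state B at pos 0, read 1 -> (B,1)->write 0,move L,goto D. Now: state=D, head=-1, tape[-2..1]=0100 (head:  ^)
Step 4: in state D at pos -1, read 1 -> (D,1)->write 0,move L,goto D. Now: state=D, head=-2, tape[-3..1]=00000 (head:  ^)
Step 5: in state D at pos -2, read 0 -> (D,0)->write 1,move R,goto B. Now: state=B, head=-1, tape[-3..1]=01000 (head:   ^)
Step 6: in state B at pos -1, read 0 -> (B,0)->write 0,move L,goto A. Now: state=A, head=-2, tape[-3..1]=01000 (head:  ^)
After 6 step(s): state = A (not H) -> not halted within 6 -> no

Answer: no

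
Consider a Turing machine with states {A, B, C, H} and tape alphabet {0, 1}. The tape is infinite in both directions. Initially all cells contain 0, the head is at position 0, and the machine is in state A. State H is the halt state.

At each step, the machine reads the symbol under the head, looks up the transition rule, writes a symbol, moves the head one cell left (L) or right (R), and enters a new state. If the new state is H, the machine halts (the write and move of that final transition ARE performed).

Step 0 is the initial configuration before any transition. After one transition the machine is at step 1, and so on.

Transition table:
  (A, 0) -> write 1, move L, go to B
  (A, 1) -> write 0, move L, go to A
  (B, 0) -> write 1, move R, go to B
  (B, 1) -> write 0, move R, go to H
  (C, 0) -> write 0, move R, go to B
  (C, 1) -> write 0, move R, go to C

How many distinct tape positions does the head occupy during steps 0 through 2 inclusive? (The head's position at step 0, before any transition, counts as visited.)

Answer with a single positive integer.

Step 1: in state A at pos 0, read 0 -> (A,0)->write 1,move L,goto B. Now: state=B, head=-1, tape[-2..1]=0010 (head:  ^)
Step 2: in state B at pos -1, read 0 -> (B,0)->write 1,move R,goto B. Now: state=B, head=0, tape[-2..1]=0110 (head:   ^)
Head positions at steps 0..2: starting at 0, distinct positions visited = {-1, 0} -> 2 position(s)

Answer: 2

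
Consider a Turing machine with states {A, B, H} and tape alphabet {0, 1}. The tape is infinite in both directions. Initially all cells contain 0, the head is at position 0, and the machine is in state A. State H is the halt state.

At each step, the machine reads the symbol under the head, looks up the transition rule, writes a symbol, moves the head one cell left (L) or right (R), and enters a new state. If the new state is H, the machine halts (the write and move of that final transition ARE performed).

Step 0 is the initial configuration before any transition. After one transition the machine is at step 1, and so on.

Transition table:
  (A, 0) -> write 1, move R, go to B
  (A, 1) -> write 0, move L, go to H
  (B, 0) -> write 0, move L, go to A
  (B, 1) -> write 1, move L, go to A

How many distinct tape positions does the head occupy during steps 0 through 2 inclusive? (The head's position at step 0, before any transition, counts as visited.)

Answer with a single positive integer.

Answer: 2

Derivation:
Step 1: in state A at pos 0, read 0 -> (A,0)->write 1,move R,goto B. Now: state=B, head=1, tape[-1..2]=0100 (head:   ^)
Step 2: in state B at pos 1, read 0 -> (B,0)->write 0,move L,goto A. Now: state=A, head=0, tape[-1..2]=0100 (head:  ^)
Head positions at steps 0..2: starting at 0, distinct positions visited = {0, 1} -> 2 position(s)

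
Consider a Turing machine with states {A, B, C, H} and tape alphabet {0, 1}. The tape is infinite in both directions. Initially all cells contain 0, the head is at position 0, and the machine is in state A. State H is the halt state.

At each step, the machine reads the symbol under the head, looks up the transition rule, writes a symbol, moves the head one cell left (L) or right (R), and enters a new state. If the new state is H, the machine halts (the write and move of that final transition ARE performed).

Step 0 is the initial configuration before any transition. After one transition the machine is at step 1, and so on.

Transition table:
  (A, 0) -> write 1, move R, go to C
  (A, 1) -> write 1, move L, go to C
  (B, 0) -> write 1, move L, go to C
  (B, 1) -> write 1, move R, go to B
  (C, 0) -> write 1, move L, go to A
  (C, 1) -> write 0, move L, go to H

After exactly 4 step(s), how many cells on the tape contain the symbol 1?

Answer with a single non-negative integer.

Answer: 3

Derivation:
Step 1: in state A at pos 0, read 0 -> (A,0)->write 1,move R,goto C. Now: state=C, head=1, tape[-1..2]=0100 (head:   ^)
Step 2: in state C at pos 1, read 0 -> (C,0)->write 1,move L,goto A. Now: state=A, head=0, tape[-1..2]=0110 (head:  ^)
Step 3: in state A at pos 0, read 1 -> (A,1)->write 1,move L,goto C. Now: state=C, head=-1, tape[-2..2]=00110 (head:  ^)
Step 4: in state C at pos -1, read 0 -> (C,0)->write 1,move L,goto A. Now: state=A, head=-2, tape[-3..2]=001110 (head:  ^)
Cells containing 1 after step 4: {-1, 0, 1} -> 3 cell(s)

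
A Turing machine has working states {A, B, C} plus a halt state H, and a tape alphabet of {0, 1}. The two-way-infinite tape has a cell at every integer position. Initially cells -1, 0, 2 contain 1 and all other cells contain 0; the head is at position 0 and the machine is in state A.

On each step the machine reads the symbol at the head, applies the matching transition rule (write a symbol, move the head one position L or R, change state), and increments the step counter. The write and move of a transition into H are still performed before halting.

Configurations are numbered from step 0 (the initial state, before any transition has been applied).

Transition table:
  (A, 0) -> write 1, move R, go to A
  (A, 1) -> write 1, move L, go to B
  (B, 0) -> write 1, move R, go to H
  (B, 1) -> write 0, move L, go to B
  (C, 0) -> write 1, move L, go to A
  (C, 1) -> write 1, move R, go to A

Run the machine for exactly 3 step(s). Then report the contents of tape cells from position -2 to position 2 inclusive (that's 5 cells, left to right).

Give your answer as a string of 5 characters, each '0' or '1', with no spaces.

Answer: 10101

Derivation:
Step 1: in state A at pos 0, read 1 -> (A,1)->write 1,move L,goto B. Now: state=B, head=-1, tape[-2..3]=011010 (head:  ^)
Step 2: in state B at pos -1, read 1 -> (B,1)->write 0,move L,goto B. Now: state=B, head=-2, tape[-3..3]=0001010 (head:  ^)
Step 3: in state B at pos -2, read 0 -> (B,0)->write 1,move R,goto H. Now: state=H, head=-1, tape[-3..3]=0101010 (head:   ^)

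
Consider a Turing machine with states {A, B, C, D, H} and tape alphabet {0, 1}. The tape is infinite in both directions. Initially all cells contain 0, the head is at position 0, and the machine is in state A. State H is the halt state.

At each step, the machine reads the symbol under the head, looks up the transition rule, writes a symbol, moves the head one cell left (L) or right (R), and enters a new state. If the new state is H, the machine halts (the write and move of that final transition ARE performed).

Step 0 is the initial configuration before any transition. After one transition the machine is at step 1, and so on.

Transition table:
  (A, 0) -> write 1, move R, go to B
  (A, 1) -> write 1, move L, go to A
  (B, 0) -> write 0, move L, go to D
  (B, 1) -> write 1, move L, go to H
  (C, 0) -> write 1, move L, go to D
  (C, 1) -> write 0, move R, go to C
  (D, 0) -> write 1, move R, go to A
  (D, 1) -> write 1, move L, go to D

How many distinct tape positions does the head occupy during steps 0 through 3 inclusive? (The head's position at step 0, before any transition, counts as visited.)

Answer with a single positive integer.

Answer: 3

Derivation:
Step 1: in state A at pos 0, read 0 -> (A,0)->write 1,move R,goto B. Now: state=B, head=1, tape[-1..2]=0100 (head:   ^)
Step 2: in state B at pos 1, read 0 -> (B,0)->write 0,move L,goto D. Now: state=D, head=0, tape[-1..2]=0100 (head:  ^)
Step 3: in state D at pos 0, read 1 -> (D,1)->write 1,move L,goto D. Now: state=D, head=-1, tape[-2..2]=00100 (head:  ^)
Head positions at steps 0..3: starting at 0, distinct positions visited = {-1, 0, 1} -> 3 position(s)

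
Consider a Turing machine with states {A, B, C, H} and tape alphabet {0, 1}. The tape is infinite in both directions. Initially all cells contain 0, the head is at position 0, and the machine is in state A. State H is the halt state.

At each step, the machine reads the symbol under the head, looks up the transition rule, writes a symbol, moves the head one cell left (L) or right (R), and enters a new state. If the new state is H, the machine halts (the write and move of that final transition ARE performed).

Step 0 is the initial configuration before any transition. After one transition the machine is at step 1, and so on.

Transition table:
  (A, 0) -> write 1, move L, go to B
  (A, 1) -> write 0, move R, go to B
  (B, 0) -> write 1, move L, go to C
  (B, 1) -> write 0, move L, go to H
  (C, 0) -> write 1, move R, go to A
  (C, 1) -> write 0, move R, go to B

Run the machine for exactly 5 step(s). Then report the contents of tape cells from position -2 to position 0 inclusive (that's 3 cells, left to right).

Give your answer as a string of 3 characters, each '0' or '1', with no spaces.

Step 1: in state A at pos 0, read 0 -> (A,0)->write 1,move L,goto B. Now: state=B, head=-1, tape[-2..1]=0010 (head:  ^)
Step 2: in state B at pos -1, read 0 -> (B,0)->write 1,move L,goto C. Now: state=C, head=-2, tape[-3..1]=00110 (head:  ^)
Step 3: in state C at pos -2, read 0 -> (C,0)->write 1,move R,goto A. Now: state=A, head=-1, tape[-3..1]=01110 (head:   ^)
Step 4: in state A at pos -1, read 1 -> (A,1)->write 0,move R,goto B. Now: state=B, head=0, tape[-3..1]=01010 (head:    ^)
Step 5: in state B at pos 0, read 1 -> (B,1)->write 0,move L,goto H. Now: state=H, head=-1, tape[-3..1]=01000 (head:   ^)

Answer: 100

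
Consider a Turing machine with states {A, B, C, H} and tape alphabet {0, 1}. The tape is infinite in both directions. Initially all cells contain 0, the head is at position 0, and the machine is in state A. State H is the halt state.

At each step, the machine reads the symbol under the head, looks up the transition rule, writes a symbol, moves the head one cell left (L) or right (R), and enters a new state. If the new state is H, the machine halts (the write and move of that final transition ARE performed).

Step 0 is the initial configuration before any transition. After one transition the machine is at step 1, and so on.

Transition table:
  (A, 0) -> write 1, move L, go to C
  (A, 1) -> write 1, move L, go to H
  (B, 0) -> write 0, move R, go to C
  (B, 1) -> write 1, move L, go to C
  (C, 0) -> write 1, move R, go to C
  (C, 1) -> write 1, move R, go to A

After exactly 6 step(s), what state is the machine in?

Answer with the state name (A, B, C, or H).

Step 1: in state A at pos 0, read 0 -> (A,0)->write 1,move L,goto C. Now: state=C, head=-1, tape[-2..1]=0010 (head:  ^)
Step 2: in state C at pos -1, read 0 -> (C,0)->write 1,move R,goto C. Now: state=C, head=0, tape[-2..1]=0110 (head:   ^)
Step 3: in state C at pos 0, read 1 -> (C,1)->write 1,move R,goto A. Now: state=A, head=1, tape[-2..2]=01100 (head:    ^)
Step 4: in state A at pos 1, read 0 -> (A,0)->write 1,move L,goto C. Now: state=C, head=0, tape[-2..2]=01110 (head:   ^)
Step 5: in state C at pos 0, read 1 -> (C,1)->write 1,move R,goto A. Now: state=A, head=1, tape[-2..2]=01110 (head:    ^)
Step 6: in state A at pos 1, read 1 -> (A,1)->write 1,move L,goto H. Now: state=H, head=0, tape[-2..2]=01110 (head:   ^)

Answer: H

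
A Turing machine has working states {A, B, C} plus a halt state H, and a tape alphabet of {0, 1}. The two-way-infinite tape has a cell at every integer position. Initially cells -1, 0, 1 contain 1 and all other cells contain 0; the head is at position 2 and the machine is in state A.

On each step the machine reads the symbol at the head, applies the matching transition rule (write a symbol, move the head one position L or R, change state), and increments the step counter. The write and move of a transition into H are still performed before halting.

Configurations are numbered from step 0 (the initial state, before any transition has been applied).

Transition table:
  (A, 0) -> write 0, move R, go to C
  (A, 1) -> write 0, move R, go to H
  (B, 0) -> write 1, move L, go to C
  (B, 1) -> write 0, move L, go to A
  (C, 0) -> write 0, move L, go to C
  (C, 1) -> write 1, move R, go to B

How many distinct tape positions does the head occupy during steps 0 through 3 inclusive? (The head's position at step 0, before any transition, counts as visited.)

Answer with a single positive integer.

Answer: 3

Derivation:
Step 1: in state A at pos 2, read 0 -> (A,0)->write 0,move R,goto C. Now: state=C, head=3, tape[-2..4]=0111000 (head:      ^)
Step 2: in state C at pos 3, read 0 -> (C,0)->write 0,move L,goto C. Now: state=C, head=2, tape[-2..4]=0111000 (head:     ^)
Step 3: in state C at pos 2, read 0 -> (C,0)->write 0,move L,goto C. Now: state=C, head=1, tape[-2..4]=0111000 (head:    ^)
Head positions at steps 0..3: starting at 2, distinct positions visited = {1, 2, 3} -> 3 position(s)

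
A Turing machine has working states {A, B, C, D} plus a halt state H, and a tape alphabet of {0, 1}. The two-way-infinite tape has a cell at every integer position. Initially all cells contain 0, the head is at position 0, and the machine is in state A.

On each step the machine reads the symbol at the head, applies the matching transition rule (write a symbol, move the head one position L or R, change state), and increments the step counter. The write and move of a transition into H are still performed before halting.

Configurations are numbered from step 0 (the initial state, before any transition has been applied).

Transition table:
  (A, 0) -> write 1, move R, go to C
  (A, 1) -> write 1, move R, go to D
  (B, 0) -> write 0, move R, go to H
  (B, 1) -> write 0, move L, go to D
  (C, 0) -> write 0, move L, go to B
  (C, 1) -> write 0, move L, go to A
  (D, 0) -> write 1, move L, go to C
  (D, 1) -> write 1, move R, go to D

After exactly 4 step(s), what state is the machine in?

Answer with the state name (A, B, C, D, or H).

Answer: C

Derivation:
Step 1: in state A at pos 0, read 0 -> (A,0)->write 1,move R,goto C. Now: state=C, head=1, tape[-1..2]=0100 (head:   ^)
Step 2: in state C at pos 1, read 0 -> (C,0)->write 0,move L,goto B. Now: state=B, head=0, tape[-1..2]=0100 (head:  ^)
Step 3: in state B at pos 0, read 1 -> (B,1)->write 0,move L,goto D. Now: state=D, head=-1, tape[-2..2]=00000 (head:  ^)
Step 4: in state D at pos -1, read 0 -> (D,0)->write 1,move L,goto C. Now: state=C, head=-2, tape[-3..2]=001000 (head:  ^)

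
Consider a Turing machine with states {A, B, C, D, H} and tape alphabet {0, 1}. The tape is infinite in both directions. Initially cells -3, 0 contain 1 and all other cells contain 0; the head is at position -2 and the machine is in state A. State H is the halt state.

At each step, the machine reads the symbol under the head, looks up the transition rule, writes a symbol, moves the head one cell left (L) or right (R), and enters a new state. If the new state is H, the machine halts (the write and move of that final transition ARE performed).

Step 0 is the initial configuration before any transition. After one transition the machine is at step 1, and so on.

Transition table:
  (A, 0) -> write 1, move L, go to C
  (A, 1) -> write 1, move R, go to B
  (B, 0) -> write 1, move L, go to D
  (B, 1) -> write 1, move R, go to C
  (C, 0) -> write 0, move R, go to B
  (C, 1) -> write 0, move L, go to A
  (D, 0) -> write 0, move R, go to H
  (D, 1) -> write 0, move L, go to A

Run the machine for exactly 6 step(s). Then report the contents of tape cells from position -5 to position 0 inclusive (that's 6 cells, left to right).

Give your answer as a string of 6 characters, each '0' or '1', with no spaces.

Answer: 010101

Derivation:
Step 1: in state A at pos -2, read 0 -> (A,0)->write 1,move L,goto C. Now: state=C, head=-3, tape[-4..1]=011010 (head:  ^)
Step 2: in state C at pos -3, read 1 -> (C,1)->write 0,move L,goto A. Now: state=A, head=-4, tape[-5..1]=0001010 (head:  ^)
Step 3: in state A at pos -4, read 0 -> (A,0)->write 1,move L,goto C. Now: state=C, head=-5, tape[-6..1]=00101010 (head:  ^)
Step 4: in state C at pos -5, read 0 -> (C,0)->write 0,move R,goto B. Now: state=B, head=-4, tape[-6..1]=00101010 (head:   ^)
Step 5: in state B at pos -4, read 1 -> (B,1)->write 1,move R,goto C. Now: state=C, head=-3, tape[-6..1]=00101010 (head:    ^)
Step 6: in state C at pos -3, read 0 -> (C,0)->write 0,move R,goto B. Now: state=B, head=-2, tape[-6..1]=00101010 (head:     ^)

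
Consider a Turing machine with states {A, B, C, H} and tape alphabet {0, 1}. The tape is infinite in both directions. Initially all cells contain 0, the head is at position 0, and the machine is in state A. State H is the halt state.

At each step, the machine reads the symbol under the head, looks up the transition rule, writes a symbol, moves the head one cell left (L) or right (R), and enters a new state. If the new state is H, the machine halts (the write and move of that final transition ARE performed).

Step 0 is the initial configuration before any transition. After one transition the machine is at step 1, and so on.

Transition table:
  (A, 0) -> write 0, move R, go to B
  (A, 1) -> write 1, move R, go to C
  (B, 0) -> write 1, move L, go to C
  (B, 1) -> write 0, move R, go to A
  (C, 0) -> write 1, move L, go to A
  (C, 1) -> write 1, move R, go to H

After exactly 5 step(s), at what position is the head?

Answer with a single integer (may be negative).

Answer: 1

Derivation:
Step 1: in state A at pos 0, read 0 -> (A,0)->write 0,move R,goto B. Now: state=B, head=1, tape[-1..2]=0000 (head:   ^)
Step 2: in state B at pos 1, read 0 -> (B,0)->write 1,move L,goto C. Now: state=C, head=0, tape[-1..2]=0010 (head:  ^)
Step 3: in state C at pos 0, read 0 -> (C,0)->write 1,move L,goto A. Now: state=A, head=-1, tape[-2..2]=00110 (head:  ^)
Step 4: in state A at pos -1, read 0 -> (A,0)->write 0,move R,goto B. Now: state=B, head=0, tape[-2..2]=00110 (head:   ^)
Step 5: in state B at pos 0, read 1 -> (B,1)->write 0,move R,goto A. Now: state=A, head=1, tape[-2..2]=00010 (head:    ^)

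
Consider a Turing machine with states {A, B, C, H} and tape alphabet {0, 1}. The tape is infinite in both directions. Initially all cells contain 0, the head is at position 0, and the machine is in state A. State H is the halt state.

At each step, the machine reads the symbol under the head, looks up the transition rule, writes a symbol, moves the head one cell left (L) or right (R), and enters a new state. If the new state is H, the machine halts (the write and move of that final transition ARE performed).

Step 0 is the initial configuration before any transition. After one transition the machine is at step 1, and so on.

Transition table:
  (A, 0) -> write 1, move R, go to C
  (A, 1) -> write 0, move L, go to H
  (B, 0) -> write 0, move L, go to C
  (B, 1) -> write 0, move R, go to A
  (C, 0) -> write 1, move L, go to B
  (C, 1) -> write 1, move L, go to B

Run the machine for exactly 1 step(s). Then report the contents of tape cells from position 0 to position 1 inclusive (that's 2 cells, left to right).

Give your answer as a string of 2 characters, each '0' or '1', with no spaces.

Answer: 10

Derivation:
Step 1: in state A at pos 0, read 0 -> (A,0)->write 1,move R,goto C. Now: state=C, head=1, tape[-1..2]=0100 (head:   ^)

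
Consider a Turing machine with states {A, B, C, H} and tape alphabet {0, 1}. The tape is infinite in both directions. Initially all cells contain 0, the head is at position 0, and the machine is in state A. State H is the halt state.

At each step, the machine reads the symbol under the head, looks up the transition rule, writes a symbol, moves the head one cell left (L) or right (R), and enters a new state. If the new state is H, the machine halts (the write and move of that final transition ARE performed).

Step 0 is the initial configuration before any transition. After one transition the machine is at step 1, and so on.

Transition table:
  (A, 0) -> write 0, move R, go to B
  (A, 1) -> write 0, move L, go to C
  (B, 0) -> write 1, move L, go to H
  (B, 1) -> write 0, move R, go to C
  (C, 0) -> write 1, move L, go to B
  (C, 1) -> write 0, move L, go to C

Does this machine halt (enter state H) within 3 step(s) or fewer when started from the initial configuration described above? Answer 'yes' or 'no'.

Step 1: in state A at pos 0, read 0 -> (A,0)->write 0,move R,goto B. Now: state=B, head=1, tape[-1..2]=0000 (head:   ^)
Step 2: in state B at pos 1, read 0 -> (B,0)->write 1,move L,goto H. Now: state=H, head=0, tape[-1..2]=0010 (head:  ^)
State H reached at step 2; 2 <= 3 -> yes

Answer: yes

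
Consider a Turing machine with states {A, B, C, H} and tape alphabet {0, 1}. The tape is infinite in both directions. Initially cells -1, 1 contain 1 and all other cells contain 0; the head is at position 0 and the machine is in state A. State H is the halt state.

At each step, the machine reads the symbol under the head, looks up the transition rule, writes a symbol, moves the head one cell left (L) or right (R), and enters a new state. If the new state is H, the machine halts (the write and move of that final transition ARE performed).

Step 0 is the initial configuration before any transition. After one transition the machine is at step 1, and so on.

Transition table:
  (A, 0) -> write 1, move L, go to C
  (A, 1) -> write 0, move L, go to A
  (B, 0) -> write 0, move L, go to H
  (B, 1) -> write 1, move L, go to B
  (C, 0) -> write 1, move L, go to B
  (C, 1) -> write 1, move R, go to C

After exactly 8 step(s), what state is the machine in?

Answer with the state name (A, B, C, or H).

Answer: B

Derivation:
Step 1: in state A at pos 0, read 0 -> (A,0)->write 1,move L,goto C. Now: state=C, head=-1, tape[-2..2]=01110 (head:  ^)
Step 2: in state C at pos -1, read 1 -> (C,1)->write 1,move R,goto C. Now: state=C, head=0, tape[-2..2]=01110 (head:   ^)
Step 3: in state C at pos 0, read 1 -> (C,1)->write 1,move R,goto C. Now: state=C, head=1, tape[-2..2]=01110 (head:    ^)
Step 4: in state C at pos 1, read 1 -> (C,1)->write 1,move R,goto C. Now: state=C, head=2, tape[-2..3]=011100 (head:     ^)
Step 5: in state C at pos 2, read 0 -> (C,0)->write 1,move L,goto B. Now: state=B, head=1, tape[-2..3]=011110 (head:    ^)
Step 6: in state B at pos 1, read 1 -> (B,1)->write 1,move L,goto B. Now: state=B, head=0, tape[-2..3]=011110 (head:   ^)
Step 7: in state B at pos 0, read 1 -> (B,1)->write 1,move L,goto B. Now: state=B, head=-1, tape[-2..3]=011110 (head:  ^)
Step 8: in state B at pos -1, read 1 -> (B,1)->write 1,move L,goto B. Now: state=B, head=-2, tape[-3..3]=0011110 (head:  ^)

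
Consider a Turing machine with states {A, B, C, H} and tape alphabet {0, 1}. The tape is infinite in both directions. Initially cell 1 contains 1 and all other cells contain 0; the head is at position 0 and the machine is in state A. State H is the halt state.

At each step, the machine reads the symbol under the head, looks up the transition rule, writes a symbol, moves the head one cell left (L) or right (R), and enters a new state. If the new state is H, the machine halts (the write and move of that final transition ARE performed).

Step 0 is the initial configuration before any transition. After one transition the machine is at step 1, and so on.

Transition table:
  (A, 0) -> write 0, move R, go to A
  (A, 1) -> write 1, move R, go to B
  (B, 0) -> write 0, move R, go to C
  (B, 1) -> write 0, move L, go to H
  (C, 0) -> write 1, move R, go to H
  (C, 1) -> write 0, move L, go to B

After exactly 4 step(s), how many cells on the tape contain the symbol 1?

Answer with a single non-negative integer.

Step 1: in state A at pos 0, read 0 -> (A,0)->write 0,move R,goto A. Now: state=A, head=1, tape[-1..2]=0010 (head:   ^)
Step 2: in state A at pos 1, read 1 -> (A,1)->write 1,move R,goto B. Now: state=B, head=2, tape[-1..3]=00100 (head:    ^)
Step 3: in state B at pos 2, read 0 -> (B,0)->write 0,move R,goto C. Now: state=C, head=3, tape[-1..4]=001000 (head:     ^)
Step 4: in state C at pos 3, read 0 -> (C,0)->write 1,move R,goto H. Now: state=H, head=4, tape[-1..5]=0010100 (head:      ^)
Cells containing 1 after step 4: {1, 3} -> 2 cell(s)

Answer: 2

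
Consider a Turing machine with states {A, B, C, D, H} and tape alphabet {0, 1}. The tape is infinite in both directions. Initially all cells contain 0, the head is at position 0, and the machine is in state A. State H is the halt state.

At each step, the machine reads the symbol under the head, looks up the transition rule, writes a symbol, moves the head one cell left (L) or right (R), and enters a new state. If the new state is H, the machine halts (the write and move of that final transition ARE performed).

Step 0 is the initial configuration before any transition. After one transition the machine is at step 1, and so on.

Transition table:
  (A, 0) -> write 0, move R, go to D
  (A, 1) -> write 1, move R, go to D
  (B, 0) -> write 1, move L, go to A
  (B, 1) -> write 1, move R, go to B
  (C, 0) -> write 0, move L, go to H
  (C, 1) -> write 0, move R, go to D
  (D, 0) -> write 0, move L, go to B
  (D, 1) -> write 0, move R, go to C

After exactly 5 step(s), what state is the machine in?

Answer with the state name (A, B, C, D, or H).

Answer: C

Derivation:
Step 1: in state A at pos 0, read 0 -> (A,0)->write 0,move R,goto D. Now: state=D, head=1, tape[-1..2]=0000 (head:   ^)
Step 2: in state D at pos 1, read 0 -> (D,0)->write 0,move L,goto B. Now: state=B, head=0, tape[-1..2]=0000 (head:  ^)
Step 3: in state B at pos 0, read 0 -> (B,0)->write 1,move L,goto A. Now: state=A, head=-1, tape[-2..2]=00100 (head:  ^)
Step 4: in state A at pos -1, read 0 -> (A,0)->write 0,move R,goto D. Now: state=D, head=0, tape[-2..2]=00100 (head:   ^)
Step 5: in state D at pos 0, read 1 -> (D,1)->write 0,move R,goto C. Now: state=C, head=1, tape[-2..2]=00000 (head:    ^)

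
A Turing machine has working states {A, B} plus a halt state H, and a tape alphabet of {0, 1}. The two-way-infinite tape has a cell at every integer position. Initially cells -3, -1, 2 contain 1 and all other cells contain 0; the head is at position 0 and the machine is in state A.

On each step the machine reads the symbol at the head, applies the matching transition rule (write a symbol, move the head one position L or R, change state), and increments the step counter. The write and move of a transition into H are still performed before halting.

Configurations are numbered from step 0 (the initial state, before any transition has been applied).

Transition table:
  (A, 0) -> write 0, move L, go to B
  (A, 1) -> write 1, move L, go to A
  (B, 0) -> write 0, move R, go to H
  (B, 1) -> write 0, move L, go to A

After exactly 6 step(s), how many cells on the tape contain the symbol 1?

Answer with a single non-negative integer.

Answer: 1

Derivation:
Step 1: in state A at pos 0, read 0 -> (A,0)->write 0,move L,goto B. Now: state=B, head=-1, tape[-4..3]=01010010 (head:    ^)
Step 2: in state B at pos -1, read 1 -> (B,1)->write 0,move L,goto A. Now: state=A, head=-2, tape[-4..3]=01000010 (head:   ^)
Step 3: in state A at pos -2, read 0 -> (A,0)->write 0,move L,goto B. Now: state=B, head=-3, tape[-4..3]=01000010 (head:  ^)
Step 4: in state B at pos -3, read 1 -> (B,1)->write 0,move L,goto A. Now: state=A, head=-4, tape[-5..3]=000000010 (head:  ^)
Step 5: in state A at pos -4, read 0 -> (A,0)->write 0,move L,goto B. Now: state=B, head=-5, tape[-6..3]=0000000010 (head:  ^)
Step 6: in state B at pos -5, read 0 -> (B,0)->write 0,move R,goto H. Now: state=H, head=-4, tape[-6..3]=0000000010 (head:   ^)
Cells containing 1 after step 6: {2} -> 1 cell(s)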